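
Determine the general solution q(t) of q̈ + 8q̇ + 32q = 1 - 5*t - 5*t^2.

Characteristic equation r² + 8r + 32 = 0 has discriminant (8)² - 4·(32) = -64 < 0, so r = -4 ± 4i.
Hence q_h = C1*cos(4*t)*exp(-4*t) + C2*exp(-4*t)*sin(4*t).
For the particular solution try q_p = A0 + A1*t + A2*t^2. Substituting and matching coefficients of each power of t gives A0 = 31/512, A1 = -5/64, A2 = -5/32, so q_p = 31/512 - 5*t^2/32 - 5*t/64.

q = 31/512 - 5*t**2/32 - 5*t/64 + C1*cos(4*t)*exp(-4*t) + C2*exp(-4*t)*sin(4*t)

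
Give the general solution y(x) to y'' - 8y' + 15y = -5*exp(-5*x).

y = -exp(-5*x)/16 + C1*exp(5*x) + C2*exp(3*x)

Characteristic equation r² - 8r + 15 = 0 factors as (r - 5)(r - 3) = 0, so r = 5, 3.
Hence y_h = C1*exp(5*x) + C2*exp(3*x).
Try y_p = A*exp(-5*x). Substituting into the equation and dividing by exp(-5*x) gives A = -1/16, so y_p = -exp(-5*x)/16.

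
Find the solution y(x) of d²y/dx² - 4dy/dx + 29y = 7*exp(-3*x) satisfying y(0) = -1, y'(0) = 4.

Characteristic equation r² - 4r + 29 = 0 has discriminant (-4)² - 4·(29) = -100 < 0, so r = 2 ± 5i.
Hence y_h = C1*cos(5*x)*exp(2*x) + C2*exp(2*x)*sin(5*x).
Try y_p = A*exp(-3*x). Substituting into the equation and dividing by exp(-3*x) gives A = 7/50, so y_p = 7*exp(-3*x)/50.
General solution: y = 7*exp(-3*x)/50 + C1*cos(5*x)*exp(2*x) + C2*exp(2*x)*sin(5*x).
Apply the initial conditions: y(0) = 7/50 + C1 = -1 and y'(0) = -21/50 + 2*C1 + 5*C2 = 4. Solving gives C1 = -57/50, C2 = 67/50.

y = 7*exp(-3*x)/50 - 57*cos(5*x)*exp(2*x)/50 + 67*exp(2*x)*sin(5*x)/50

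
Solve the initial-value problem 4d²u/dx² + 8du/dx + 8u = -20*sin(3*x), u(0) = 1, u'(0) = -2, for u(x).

u = 6*cos(3*x)/17 + 7*sin(3*x)/17 - 44*exp(-x)*sin(x)/17 + 11*cos(x)*exp(-x)/17

Divide through by 4: u'' + 2u' + 2u = -5*sin(3*x).
Characteristic equation r² + 2r + 2 = 0 has discriminant (2)² - 4·(2) = -4 < 0, so r = -1 ± i.
Hence u_h = C1*cos(x)*exp(-x) + C2*exp(-x)*sin(x).
Try u_p = A*cos(3*x) + B*sin(3*x). Substituting and equating the coefficients of cos(3x) and sin(3x) gives A = 6/17, B = 7/17, so u_p = 6*cos(3*x)/17 + 7*sin(3*x)/17.
General solution: u = 6*cos(3*x)/17 + 7*sin(3*x)/17 + C1*cos(x)*exp(-x) + C2*exp(-x)*sin(x).
Apply the initial conditions: u(0) = 6/17 + C1 = 1 and u'(0) = 21/17 + C2 - C1 = -2. Solving gives C1 = 11/17, C2 = -44/17.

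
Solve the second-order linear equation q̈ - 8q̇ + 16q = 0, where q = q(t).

q = C1*exp(4*t) + C2*t*exp(4*t)

Characteristic equation r² - 8r + 16 = 0 has discriminant (-8)² - 4·(16) = 0, so r = 4 is a repeated root.
Hence q_h = (C1 + C2*t)*exp(4*t).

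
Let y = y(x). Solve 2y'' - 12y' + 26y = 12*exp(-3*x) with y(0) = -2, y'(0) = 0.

y = 3*exp(-3*x)/20 - 43*cos(2*x)*exp(3*x)/20 + 69*exp(3*x)*sin(2*x)/20

Divide through by 2: y'' - 6y' + 13y = 6*exp(-3*x).
Characteristic equation r² - 6r + 13 = 0 has discriminant (-6)² - 4·(13) = -16 < 0, so r = 3 ± 2i.
Hence y_h = C1*cos(2*x)*exp(3*x) + C2*exp(3*x)*sin(2*x).
Try y_p = A*exp(-3*x). Substituting into the equation and dividing by exp(-3*x) gives A = 3/20, so y_p = 3*exp(-3*x)/20.
General solution: y = 3*exp(-3*x)/20 + C1*cos(2*x)*exp(3*x) + C2*exp(3*x)*sin(2*x).
Apply the initial conditions: y(0) = 3/20 + C1 = -2 and y'(0) = -9/20 + 2*C2 + 3*C1 = 0. Solving gives C1 = -43/20, C2 = 69/20.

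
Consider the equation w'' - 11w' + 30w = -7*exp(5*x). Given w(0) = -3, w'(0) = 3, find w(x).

w = -14*exp(5*x) + 11*exp(6*x) + 7*x*exp(5*x)

Characteristic equation r² - 11r + 30 = 0 factors as (r - 5)(r - 6) = 0, so r = 5, 6.
Hence w_h = C1*exp(5*x) + C2*exp(6*x).
Since exp(5*x) solves the homogeneous equation (r = 5 is a root of multiplicity 1), multiply the trial by x. Try w_p = A*x*exp(5*x). Substituting into the equation and dividing by exp(5*x) gives A = 7, so w_p = 7*x*exp(5*x).
General solution: w = C1*exp(5*x) + C2*exp(6*x) + 7*x*exp(5*x).
Apply the initial conditions: w(0) = C1 + C2 = -3 and w'(0) = 7 + 5*C1 + 6*C2 = 3. Solving gives C1 = -14, C2 = 11.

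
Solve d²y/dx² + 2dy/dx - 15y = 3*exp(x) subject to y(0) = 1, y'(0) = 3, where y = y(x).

Characteristic equation r² + 2r - 15 = 0 factors as (r - 3)(r + 5) = 0, so r = 3, -5.
Hence y_h = C1*exp(3*x) + C2*exp(-5*x).
Try y_p = A*exp(x). Substituting into the equation and dividing by exp(x) gives A = -1/4, so y_p = -exp(x)/4.
General solution: y = -exp(x)/4 + C1*exp(3*x) + C2*exp(-5*x).
Apply the initial conditions: y(0) = -1/4 + C1 + C2 = 1 and y'(0) = -1/4 - 5*C2 + 3*C1 = 3. Solving gives C1 = 19/16, C2 = 1/16.

y = -exp(x)/4 + exp(-5*x)/16 + 19*exp(3*x)/16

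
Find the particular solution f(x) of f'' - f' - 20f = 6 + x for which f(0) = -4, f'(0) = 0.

f = -119/400 - 41*exp(5*x)/25 - 33*exp(-4*x)/16 - x/20

Characteristic equation r² - r - 20 = 0 factors as (r - 5)(r + 4) = 0, so r = 5, -4.
Hence f_h = C1*exp(5*x) + C2*exp(-4*x).
For the particular solution try f_p = A0 + A1*x. Substituting and matching coefficients of each power of x gives A0 = -119/400, A1 = -1/20, so f_p = -119/400 - x/20.
General solution: f = -119/400 - x/20 + C1*exp(5*x) + C2*exp(-4*x).
Apply the initial conditions: f(0) = -119/400 + C1 + C2 = -4 and f'(0) = -1/20 - 4*C2 + 5*C1 = 0. Solving gives C1 = -41/25, C2 = -33/16.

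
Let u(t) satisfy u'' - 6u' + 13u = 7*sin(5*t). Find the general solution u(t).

Characteristic equation r² - 6r + 13 = 0 has discriminant (-6)² - 4·(13) = -16 < 0, so r = 3 ± 2i.
Hence u_h = C1*cos(2*t)*exp(3*t) + C2*exp(3*t)*sin(2*t).
Try u_p = A*cos(5*t) + B*sin(5*t). Substituting and equating the coefficients of cos(5t) and sin(5t) gives A = 35/174, B = -7/87, so u_p = -7*sin(5*t)/87 + 35*cos(5*t)/174.

u = -7*sin(5*t)/87 + 35*cos(5*t)/174 + C1*cos(2*t)*exp(3*t) + C2*exp(3*t)*sin(2*t)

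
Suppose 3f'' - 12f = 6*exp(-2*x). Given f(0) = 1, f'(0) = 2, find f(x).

Divide through by 3: f'' - 4f = 2*exp(-2*x).
Characteristic equation r² - 4 = 0 factors as (r - 2)(r + 2) = 0, so r = 2, -2.
Hence f_h = C1*exp(2*x) + C2*exp(-2*x).
Since exp(-2*x) solves the homogeneous equation (r = -2 is a root of multiplicity 1), multiply the trial by x. Try f_p = A*x*exp(-2*x). Substituting into the equation and dividing by exp(-2*x) gives A = -1/2, so f_p = -x*exp(-2*x)/2.
General solution: f = C1*exp(2*x) + C2*exp(-2*x) - x*exp(-2*x)/2.
Apply the initial conditions: f(0) = C1 + C2 = 1 and f'(0) = -1/2 - 2*C2 + 2*C1 = 2. Solving gives C1 = 9/8, C2 = -1/8.

f = -exp(-2*x)/8 + 9*exp(2*x)/8 - x*exp(-2*x)/2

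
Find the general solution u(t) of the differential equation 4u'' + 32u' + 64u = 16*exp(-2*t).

u = C1*exp(-4*t) + C2*t*exp(-4*t) + exp(-2*t)

Divide through by 4: u'' + 8u' + 16u = 4*exp(-2*t).
Characteristic equation r² + 8r + 16 = 0 has discriminant (8)² - 4·(16) = 0, so r = -4 is a repeated root.
Hence u_h = (C1 + C2*t)*exp(-4*t).
Try u_p = A*exp(-2*t). Substituting into the equation and dividing by exp(-2*t) gives A = 1, so u_p = exp(-2*t).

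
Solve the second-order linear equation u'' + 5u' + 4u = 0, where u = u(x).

u = C1*exp(-x) + C2*exp(-4*x)

Characteristic equation r² + 5r + 4 = 0 factors as (r + 1)(r + 4) = 0, so r = -1, -4.
Hence u_h = C1*exp(-x) + C2*exp(-4*x).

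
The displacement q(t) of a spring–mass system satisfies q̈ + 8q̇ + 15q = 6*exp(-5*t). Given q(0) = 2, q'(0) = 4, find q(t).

Characteristic equation r² + 8r + 15 = 0 factors as (r + 5)(r + 3) = 0, so r = -5, -3.
Hence q_h = C1*exp(-5*t) + C2*exp(-3*t).
Since exp(-5*t) solves the homogeneous equation (r = -5 is a root of multiplicity 1), multiply the trial by t. Try q_p = A*t*exp(-5*t). Substituting into the equation and dividing by exp(-5*t) gives A = -3, so q_p = -3*t*exp(-5*t).
General solution: q = C1*exp(-5*t) + C2*exp(-3*t) - 3*t*exp(-5*t).
Apply the initial conditions: q(0) = C1 + C2 = 2 and q'(0) = -3 - 5*C1 - 3*C2 = 4. Solving gives C1 = -13/2, C2 = 17/2.

q = -13*exp(-5*t)/2 + 17*exp(-3*t)/2 - 3*t*exp(-5*t)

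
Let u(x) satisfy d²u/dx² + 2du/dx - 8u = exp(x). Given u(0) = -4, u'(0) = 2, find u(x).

Characteristic equation r² + 2r - 8 = 0 factors as (r + 4)(r - 2) = 0, so r = -4, 2.
Hence u_h = C1*exp(-4*x) + C2*exp(2*x).
Try u_p = A*exp(x). Substituting into the equation and dividing by exp(x) gives A = -1/5, so u_p = -exp(x)/5.
General solution: u = -exp(x)/5 + C1*exp(-4*x) + C2*exp(2*x).
Apply the initial conditions: u(0) = -1/5 + C1 + C2 = -4 and u'(0) = -1/5 - 4*C1 + 2*C2 = 2. Solving gives C1 = -49/30, C2 = -13/6.

u = -49*exp(-4*x)/30 - 13*exp(2*x)/6 - exp(x)/5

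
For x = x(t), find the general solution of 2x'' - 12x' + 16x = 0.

Divide through by 2: x'' - 6x' + 8x = 0.
Characteristic equation r² - 6r + 8 = 0 factors as (r - 4)(r - 2) = 0, so r = 4, 2.
Hence x_h = C1*exp(4*t) + C2*exp(2*t).

x = C1*exp(4*t) + C2*exp(2*t)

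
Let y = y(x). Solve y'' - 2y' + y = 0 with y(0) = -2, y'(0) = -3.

y = -2*exp(x) - x*exp(x)

Characteristic equation r² - 2r + 1 = 0 has discriminant (-2)² - 4·(1) = 0, so r = 1 is a repeated root.
Hence y_h = (C1 + C2*x)*exp(x).
Apply the initial conditions: y(0) = C1 = -2 and y'(0) = C1 + C2 = -3. Solving gives C1 = -2, C2 = -1.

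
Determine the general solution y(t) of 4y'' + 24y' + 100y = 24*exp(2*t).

y = 6*exp(2*t)/41 + C1*cos(4*t)*exp(-3*t) + C2*exp(-3*t)*sin(4*t)

Divide through by 4: y'' + 6y' + 25y = 6*exp(2*t).
Characteristic equation r² + 6r + 25 = 0 has discriminant (6)² - 4·(25) = -64 < 0, so r = -3 ± 4i.
Hence y_h = C1*cos(4*t)*exp(-3*t) + C2*exp(-3*t)*sin(4*t).
Try y_p = A*exp(2*t). Substituting into the equation and dividing by exp(2*t) gives A = 6/41, so y_p = 6*exp(2*t)/41.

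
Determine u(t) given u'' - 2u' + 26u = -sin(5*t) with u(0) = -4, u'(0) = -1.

u = -10*cos(5*t)/101 - sin(5*t)/101 - 394*cos(5*t)*exp(t)/101 + 298*exp(t)*sin(5*t)/505

Characteristic equation r² - 2r + 26 = 0 has discriminant (-2)² - 4·(26) = -100 < 0, so r = 1 ± 5i.
Hence u_h = C1*cos(5*t)*exp(t) + C2*exp(t)*sin(5*t).
Try u_p = A*cos(5*t) + B*sin(5*t). Substituting and equating the coefficients of cos(5t) and sin(5t) gives A = -10/101, B = -1/101, so u_p = -10*cos(5*t)/101 - sin(5*t)/101.
General solution: u = -10*cos(5*t)/101 - sin(5*t)/101 + C1*cos(5*t)*exp(t) + C2*exp(t)*sin(5*t).
Apply the initial conditions: u(0) = -10/101 + C1 = -4 and u'(0) = -5/101 + C1 + 5*C2 = -1. Solving gives C1 = -394/101, C2 = 298/505.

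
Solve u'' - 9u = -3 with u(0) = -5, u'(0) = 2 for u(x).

u = 1/3 - 3*exp(-3*x) - 7*exp(3*x)/3

Characteristic equation r² - 9 = 0 factors as (r + 3)(r - 3) = 0, so r = -3, 3.
Hence u_h = C1*exp(-3*x) + C2*exp(3*x).
For the particular solution try u_p = A0. Substituting and matching coefficients of each power of x gives A0 = 1/3, so u_p = 1/3.
General solution: u = 1/3 + C1*exp(-3*x) + C2*exp(3*x).
Apply the initial conditions: u(0) = 1/3 + C1 + C2 = -5 and u'(0) = -3*C1 + 3*C2 = 2. Solving gives C1 = -3, C2 = -7/3.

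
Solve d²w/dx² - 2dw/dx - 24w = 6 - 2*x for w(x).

w = -37/144 + x/12 + C1*exp(6*x) + C2*exp(-4*x)

Characteristic equation r² - 2r - 24 = 0 factors as (r - 6)(r + 4) = 0, so r = 6, -4.
Hence w_h = C1*exp(6*x) + C2*exp(-4*x).
For the particular solution try w_p = A0 + A1*x. Substituting and matching coefficients of each power of x gives A0 = -37/144, A1 = 1/12, so w_p = -37/144 + x/12.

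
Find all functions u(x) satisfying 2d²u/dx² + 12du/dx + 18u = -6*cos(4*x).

u = -72*sin(4*x)/625 + 21*cos(4*x)/625 + C1*exp(-3*x) + C2*x*exp(-3*x)

Divide through by 2: u'' + 6u' + 9u = -3*cos(4*x).
Characteristic equation r² + 6r + 9 = 0 has discriminant (6)² - 4·(9) = 0, so r = -3 is a repeated root.
Hence u_h = (C1 + C2*x)*exp(-3*x).
Try u_p = A*cos(4*x) + B*sin(4*x). Substituting and equating the coefficients of cos(4x) and sin(4x) gives A = 21/625, B = -72/625, so u_p = -72*sin(4*x)/625 + 21*cos(4*x)/625.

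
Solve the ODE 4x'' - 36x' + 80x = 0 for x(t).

Divide through by 4: x'' - 9x' + 20x = 0.
Characteristic equation r² - 9r + 20 = 0 factors as (r - 4)(r - 5) = 0, so r = 4, 5.
Hence x_h = C1*exp(4*t) + C2*exp(5*t).

x = C1*exp(4*t) + C2*exp(5*t)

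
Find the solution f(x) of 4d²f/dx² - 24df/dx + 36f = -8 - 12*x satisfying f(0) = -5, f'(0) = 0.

Divide through by 4: f'' - 6f' + 9f = -2 - 3*x.
Characteristic equation r² - 6r + 9 = 0 has discriminant (-6)² - 4·(9) = 0, so r = 3 is a repeated root.
Hence f_h = (C1 + C2*x)*exp(3*x).
For the particular solution try f_p = A0 + A1*x. Substituting and matching coefficients of each power of x gives A0 = -4/9, A1 = -1/3, so f_p = -4/9 - x/3.
General solution: f = -4/9 - x/3 + C1*exp(3*x) + C2*x*exp(3*x).
Apply the initial conditions: f(0) = -4/9 + C1 = -5 and f'(0) = -1/3 + C2 + 3*C1 = 0. Solving gives C1 = -41/9, C2 = 14.

f = -4/9 - 41*exp(3*x)/9 - x/3 + 14*x*exp(3*x)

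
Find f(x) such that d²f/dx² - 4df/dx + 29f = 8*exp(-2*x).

Characteristic equation r² - 4r + 29 = 0 has discriminant (-4)² - 4·(29) = -100 < 0, so r = 2 ± 5i.
Hence f_h = C1*cos(5*x)*exp(2*x) + C2*exp(2*x)*sin(5*x).
Try f_p = A*exp(-2*x). Substituting into the equation and dividing by exp(-2*x) gives A = 8/41, so f_p = 8*exp(-2*x)/41.

f = 8*exp(-2*x)/41 + C1*cos(5*x)*exp(2*x) + C2*exp(2*x)*sin(5*x)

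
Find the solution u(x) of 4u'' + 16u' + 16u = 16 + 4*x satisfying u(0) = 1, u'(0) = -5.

Divide through by 4: u'' + 4u' + 4u = 4 + x.
Characteristic equation r² + 4r + 4 = 0 has discriminant (4)² - 4·(4) = 0, so r = -2 is a repeated root.
Hence u_h = (C1 + C2*x)*exp(-2*x).
For the particular solution try u_p = A0 + A1*x. Substituting and matching coefficients of each power of x gives A0 = 3/4, A1 = 1/4, so u_p = 3/4 + x/4.
General solution: u = 3/4 + x/4 + C1*exp(-2*x) + C2*x*exp(-2*x).
Apply the initial conditions: u(0) = 3/4 + C1 = 1 and u'(0) = 1/4 + C2 - 2*C1 = -5. Solving gives C1 = 1/4, C2 = -19/4.

u = 3/4 + x/4 + exp(-2*x)/4 - 19*x*exp(-2*x)/4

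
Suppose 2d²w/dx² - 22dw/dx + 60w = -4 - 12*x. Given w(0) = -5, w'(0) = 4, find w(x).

Divide through by 2: w'' - 11w' + 30w = -2 - 6*x.
Characteristic equation r² - 11r + 30 = 0 factors as (r - 6)(r - 5) = 0, so r = 6, 5.
Hence w_h = C1*exp(6*x) + C2*exp(5*x).
For the particular solution try w_p = A0 + A1*x. Substituting and matching coefficients of each power of x gives A0 = -7/50, A1 = -1/5, so w_p = -7/50 - x/5.
General solution: w = -7/50 - x/5 + C1*exp(6*x) + C2*exp(5*x).
Apply the initial conditions: w(0) = -7/50 + C1 + C2 = -5 and w'(0) = -1/5 + 5*C2 + 6*C1 = 4. Solving gives C1 = 57/2, C2 = -834/25.

w = -7/50 - 834*exp(5*x)/25 - x/5 + 57*exp(6*x)/2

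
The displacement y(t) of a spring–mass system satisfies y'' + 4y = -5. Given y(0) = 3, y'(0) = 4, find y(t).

Characteristic equation r² + 4 = 0 has discriminant (0)² - 4·(4) = -16 < 0, so r = ± 2i.
Hence y_h = C1*cos(2*t) + C2*sin(2*t).
For the particular solution try y_p = A0. Substituting and matching coefficients of each power of t gives A0 = -5/4, so y_p = -5/4.
General solution: y = -5/4 + C1*cos(2*t) + C2*sin(2*t).
Apply the initial conditions: y(0) = -5/4 + C1 = 3 and y'(0) = 2*C2 = 4. Solving gives C1 = 17/4, C2 = 2.

y = -5/4 + 2*sin(2*t) + 17*cos(2*t)/4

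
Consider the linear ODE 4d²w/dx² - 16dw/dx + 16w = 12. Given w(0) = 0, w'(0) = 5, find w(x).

w = 3/4 - 3*exp(2*x)/4 + 13*x*exp(2*x)/2

Divide through by 4: w'' - 4w' + 4w = 3.
Characteristic equation r² - 4r + 4 = 0 has discriminant (-4)² - 4·(4) = 0, so r = 2 is a repeated root.
Hence w_h = (C1 + C2*x)*exp(2*x).
For the particular solution try w_p = A0. Substituting and matching coefficients of each power of x gives A0 = 3/4, so w_p = 3/4.
General solution: w = 3/4 + C1*exp(2*x) + C2*x*exp(2*x).
Apply the initial conditions: w(0) = 3/4 + C1 = 0 and w'(0) = C2 + 2*C1 = 5. Solving gives C1 = -3/4, C2 = 13/2.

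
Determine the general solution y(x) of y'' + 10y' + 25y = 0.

y = C1*exp(-5*x) + C2*x*exp(-5*x)

Characteristic equation r² + 10r + 25 = 0 has discriminant (10)² - 4·(25) = 0, so r = -5 is a repeated root.
Hence y_h = (C1 + C2*x)*exp(-5*x).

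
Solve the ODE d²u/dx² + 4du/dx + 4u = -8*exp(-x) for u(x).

u = -8*exp(-x) + C1*exp(-2*x) + C2*x*exp(-2*x)

Characteristic equation r² + 4r + 4 = 0 has discriminant (4)² - 4·(4) = 0, so r = -2 is a repeated root.
Hence u_h = (C1 + C2*x)*exp(-2*x).
Try u_p = A*exp(-x). Substituting into the equation and dividing by exp(-x) gives A = -8, so u_p = -8*exp(-x).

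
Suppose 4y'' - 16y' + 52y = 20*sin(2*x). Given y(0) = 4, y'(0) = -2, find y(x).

Divide through by 4: y'' - 4y' + 13y = 5*sin(2*x).
Characteristic equation r² - 4r + 13 = 0 has discriminant (-4)² - 4·(13) = -36 < 0, so r = 2 ± 3i.
Hence y_h = C1*cos(3*x)*exp(2*x) + C2*exp(2*x)*sin(3*x).
Try y_p = A*cos(2*x) + B*sin(2*x). Substituting and equating the coefficients of cos(2x) and sin(2x) gives A = 8/29, B = 9/29, so y_p = 8*cos(2*x)/29 + 9*sin(2*x)/29.
General solution: y = 8*cos(2*x)/29 + 9*sin(2*x)/29 + C1*cos(3*x)*exp(2*x) + C2*exp(2*x)*sin(3*x).
Apply the initial conditions: y(0) = 8/29 + C1 = 4 and y'(0) = 18/29 + 2*C1 + 3*C2 = -2. Solving gives C1 = 108/29, C2 = -292/87.

y = 8*cos(2*x)/29 + 9*sin(2*x)/29 - 292*exp(2*x)*sin(3*x)/87 + 108*cos(3*x)*exp(2*x)/29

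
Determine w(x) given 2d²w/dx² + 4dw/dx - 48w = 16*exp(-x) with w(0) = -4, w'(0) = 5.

w = -97*exp(-6*x)/50 - 87*exp(4*x)/50 - 8*exp(-x)/25

Divide through by 2: w'' + 2w' - 24w = 8*exp(-x).
Characteristic equation r² + 2r - 24 = 0 factors as (r - 4)(r + 6) = 0, so r = 4, -6.
Hence w_h = C1*exp(4*x) + C2*exp(-6*x).
Try w_p = A*exp(-x). Substituting into the equation and dividing by exp(-x) gives A = -8/25, so w_p = -8*exp(-x)/25.
General solution: w = -8*exp(-x)/25 + C1*exp(4*x) + C2*exp(-6*x).
Apply the initial conditions: w(0) = -8/25 + C1 + C2 = -4 and w'(0) = 8/25 - 6*C2 + 4*C1 = 5. Solving gives C1 = -87/50, C2 = -97/50.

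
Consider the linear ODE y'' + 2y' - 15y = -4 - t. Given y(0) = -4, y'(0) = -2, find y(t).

Characteristic equation r² + 2r - 15 = 0 factors as (r + 5)(r - 3) = 0, so r = -5, 3.
Hence y_h = C1*exp(-5*t) + C2*exp(3*t).
For the particular solution try y_p = A0 + A1*t. Substituting and matching coefficients of each power of t gives A0 = 62/225, A1 = 1/15, so y_p = 62/225 + t/15.
General solution: y = 62/225 + t/15 + C1*exp(-5*t) + C2*exp(3*t).
Apply the initial conditions: y(0) = 62/225 + C1 + C2 = -4 and y'(0) = 1/15 - 5*C1 + 3*C2 = -2. Solving gives C1 = -269/200, C2 = -211/72.

y = 62/225 - 269*exp(-5*t)/200 - 211*exp(3*t)/72 + t/15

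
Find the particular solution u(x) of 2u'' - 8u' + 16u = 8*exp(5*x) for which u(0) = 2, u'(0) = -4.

Divide through by 2: u'' - 4u' + 8u = 4*exp(5*x).
Characteristic equation r² - 4r + 8 = 0 has discriminant (-4)² - 4·(8) = -16 < 0, so r = 2 ± 2i.
Hence u_h = C1*cos(2*x)*exp(2*x) + C2*exp(2*x)*sin(2*x).
Try u_p = A*exp(5*x). Substituting into the equation and dividing by exp(5*x) gives A = 4/13, so u_p = 4*exp(5*x)/13.
General solution: u = 4*exp(5*x)/13 + C1*cos(2*x)*exp(2*x) + C2*exp(2*x)*sin(2*x).
Apply the initial conditions: u(0) = 4/13 + C1 = 2 and u'(0) = 20/13 + 2*C1 + 2*C2 = -4. Solving gives C1 = 22/13, C2 = -58/13.

u = 4*exp(5*x)/13 - 58*exp(2*x)*sin(2*x)/13 + 22*cos(2*x)*exp(2*x)/13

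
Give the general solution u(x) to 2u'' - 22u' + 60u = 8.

u = 2/15 + C1*exp(5*x) + C2*exp(6*x)

Divide through by 2: u'' - 11u' + 30u = 4.
Characteristic equation r² - 11r + 30 = 0 factors as (r - 5)(r - 6) = 0, so r = 5, 6.
Hence u_h = C1*exp(5*x) + C2*exp(6*x).
For the particular solution try u_p = A0. Substituting and matching coefficients of each power of x gives A0 = 2/15, so u_p = 2/15.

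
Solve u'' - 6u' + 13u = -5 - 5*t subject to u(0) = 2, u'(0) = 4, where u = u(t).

u = -95/169 - 5*t/13 - 279*exp(3*t)*sin(2*t)/169 + 433*cos(2*t)*exp(3*t)/169

Characteristic equation r² - 6r + 13 = 0 has discriminant (-6)² - 4·(13) = -16 < 0, so r = 3 ± 2i.
Hence u_h = C1*cos(2*t)*exp(3*t) + C2*exp(3*t)*sin(2*t).
For the particular solution try u_p = A0 + A1*t. Substituting and matching coefficients of each power of t gives A0 = -95/169, A1 = -5/13, so u_p = -95/169 - 5*t/13.
General solution: u = -95/169 - 5*t/13 + C1*cos(2*t)*exp(3*t) + C2*exp(3*t)*sin(2*t).
Apply the initial conditions: u(0) = -95/169 + C1 = 2 and u'(0) = -5/13 + 2*C2 + 3*C1 = 4. Solving gives C1 = 433/169, C2 = -279/169.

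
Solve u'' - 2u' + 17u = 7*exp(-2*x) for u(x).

Characteristic equation r² - 2r + 17 = 0 has discriminant (-2)² - 4·(17) = -64 < 0, so r = 1 ± 4i.
Hence u_h = C1*cos(4*x)*exp(x) + C2*exp(x)*sin(4*x).
Try u_p = A*exp(-2*x). Substituting into the equation and dividing by exp(-2*x) gives A = 7/25, so u_p = 7*exp(-2*x)/25.

u = 7*exp(-2*x)/25 + C1*cos(4*x)*exp(x) + C2*exp(x)*sin(4*x)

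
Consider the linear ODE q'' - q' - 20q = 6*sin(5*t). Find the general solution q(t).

q = -27*sin(5*t)/205 + 3*cos(5*t)/205 + C1*exp(-4*t) + C2*exp(5*t)

Characteristic equation r² - r - 20 = 0 factors as (r + 4)(r - 5) = 0, so r = -4, 5.
Hence q_h = C1*exp(-4*t) + C2*exp(5*t).
Try q_p = A*cos(5*t) + B*sin(5*t). Substituting and equating the coefficients of cos(5t) and sin(5t) gives A = 3/205, B = -27/205, so q_p = -27*sin(5*t)/205 + 3*cos(5*t)/205.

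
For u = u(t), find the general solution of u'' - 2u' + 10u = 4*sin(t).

Characteristic equation r² - 2r + 10 = 0 has discriminant (-2)² - 4·(10) = -36 < 0, so r = 1 ± 3i.
Hence u_h = C1*cos(3*t)*exp(t) + C2*exp(t)*sin(3*t).
Try u_p = A*cos(t) + B*sin(t). Substituting and equating the coefficients of cos(t) and sin(t) gives A = 8/85, B = 36/85, so u_p = 8*cos(t)/85 + 36*sin(t)/85.

u = 8*cos(t)/85 + 36*sin(t)/85 + C1*cos(3*t)*exp(t) + C2*exp(t)*sin(3*t)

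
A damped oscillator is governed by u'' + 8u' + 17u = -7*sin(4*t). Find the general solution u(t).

u = -7*sin(4*t)/1025 + 224*cos(4*t)/1025 + C1*cos(t)*exp(-4*t) + C2*exp(-4*t)*sin(t)

Characteristic equation r² + 8r + 17 = 0 has discriminant (8)² - 4·(17) = -4 < 0, so r = -4 ± i.
Hence u_h = C1*cos(t)*exp(-4*t) + C2*exp(-4*t)*sin(t).
Try u_p = A*cos(4*t) + B*sin(4*t). Substituting and equating the coefficients of cos(4t) and sin(4t) gives A = 224/1025, B = -7/1025, so u_p = -7*sin(4*t)/1025 + 224*cos(4*t)/1025.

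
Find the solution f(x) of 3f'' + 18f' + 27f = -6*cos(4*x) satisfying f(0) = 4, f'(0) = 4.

f = -48*sin(4*x)/625 + 14*cos(4*x)/625 + 2486*exp(-3*x)/625 + 406*x*exp(-3*x)/25

Divide through by 3: f'' + 6f' + 9f = -2*cos(4*x).
Characteristic equation r² + 6r + 9 = 0 has discriminant (6)² - 4·(9) = 0, so r = -3 is a repeated root.
Hence f_h = (C1 + C2*x)*exp(-3*x).
Try f_p = A*cos(4*x) + B*sin(4*x). Substituting and equating the coefficients of cos(4x) and sin(4x) gives A = 14/625, B = -48/625, so f_p = -48*sin(4*x)/625 + 14*cos(4*x)/625.
General solution: f = -48*sin(4*x)/625 + 14*cos(4*x)/625 + C1*exp(-3*x) + C2*x*exp(-3*x).
Apply the initial conditions: f(0) = 14/625 + C1 = 4 and f'(0) = -192/625 + C2 - 3*C1 = 4. Solving gives C1 = 2486/625, C2 = 406/25.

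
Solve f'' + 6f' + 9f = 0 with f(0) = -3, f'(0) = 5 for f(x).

Characteristic equation r² + 6r + 9 = 0 has discriminant (6)² - 4·(9) = 0, so r = -3 is a repeated root.
Hence f_h = (C1 + C2*x)*exp(-3*x).
Apply the initial conditions: f(0) = C1 = -3 and f'(0) = C2 - 3*C1 = 5. Solving gives C1 = -3, C2 = -4.

f = -3*exp(-3*x) - 4*x*exp(-3*x)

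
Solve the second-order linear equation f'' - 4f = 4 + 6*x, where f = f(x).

f = -1 - 3*x/2 + C1*exp(-2*x) + C2*exp(2*x)

Characteristic equation r² - 4 = 0 factors as (r + 2)(r - 2) = 0, so r = -2, 2.
Hence f_h = C1*exp(-2*x) + C2*exp(2*x).
For the particular solution try f_p = A0 + A1*x. Substituting and matching coefficients of each power of x gives A0 = -1, A1 = -3/2, so f_p = -1 - 3*x/2.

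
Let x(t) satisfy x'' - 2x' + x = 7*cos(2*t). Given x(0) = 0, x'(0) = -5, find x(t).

Characteristic equation r² - 2r + 1 = 0 has discriminant (-2)² - 4·(1) = 0, so r = 1 is a repeated root.
Hence x_h = (C1 + C2*t)*exp(t).
Try x_p = A*cos(2*t) + B*sin(2*t). Substituting and equating the coefficients of cos(2t) and sin(2t) gives A = -21/25, B = -28/25, so x_p = -28*sin(2*t)/25 - 21*cos(2*t)/25.
General solution: x = -28*sin(2*t)/25 - 21*cos(2*t)/25 + C1*exp(t) + C2*t*exp(t).
Apply the initial conditions: x(0) = -21/25 + C1 = 0 and x'(0) = -56/25 + C1 + C2 = -5. Solving gives C1 = 21/25, C2 = -18/5.

x = -28*sin(2*t)/25 - 21*cos(2*t)/25 + 21*exp(t)/25 - 18*t*exp(t)/5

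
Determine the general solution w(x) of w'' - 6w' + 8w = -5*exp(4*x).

w = C1*exp(4*x) + C2*exp(2*x) - 5*x*exp(4*x)/2

Characteristic equation r² - 6r + 8 = 0 factors as (r - 4)(r - 2) = 0, so r = 4, 2.
Hence w_h = C1*exp(4*x) + C2*exp(2*x).
Since exp(4*x) solves the homogeneous equation (r = 4 is a root of multiplicity 1), multiply the trial by x. Try w_p = A*x*exp(4*x). Substituting into the equation and dividing by exp(4*x) gives A = -5/2, so w_p = -5*x*exp(4*x)/2.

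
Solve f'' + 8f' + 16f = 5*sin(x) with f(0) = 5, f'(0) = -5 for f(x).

Characteristic equation r² + 8r + 16 = 0 has discriminant (8)² - 4·(16) = 0, so r = -4 is a repeated root.
Hence f_h = (C1 + C2*x)*exp(-4*x).
Try f_p = A*cos(x) + B*sin(x). Substituting and equating the coefficients of cos(x) and sin(x) gives A = -40/289, B = 75/289, so f_p = -40*cos(x)/289 + 75*sin(x)/289.
General solution: f = -40*cos(x)/289 + 75*sin(x)/289 + C1*exp(-4*x) + C2*x*exp(-4*x).
Apply the initial conditions: f(0) = -40/289 + C1 = 5 and f'(0) = 75/289 + C2 - 4*C1 = -5. Solving gives C1 = 1485/289, C2 = 260/17.

f = -40*cos(x)/289 + 75*sin(x)/289 + 1485*exp(-4*x)/289 + 260*x*exp(-4*x)/17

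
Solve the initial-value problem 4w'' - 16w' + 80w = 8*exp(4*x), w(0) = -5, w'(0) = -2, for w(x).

w = exp(4*x)/10 - 51*cos(4*x)*exp(2*x)/10 + 39*exp(2*x)*sin(4*x)/20

Divide through by 4: w'' - 4w' + 20w = 2*exp(4*x).
Characteristic equation r² - 4r + 20 = 0 has discriminant (-4)² - 4·(20) = -64 < 0, so r = 2 ± 4i.
Hence w_h = C1*cos(4*x)*exp(2*x) + C2*exp(2*x)*sin(4*x).
Try w_p = A*exp(4*x). Substituting into the equation and dividing by exp(4*x) gives A = 1/10, so w_p = exp(4*x)/10.
General solution: w = exp(4*x)/10 + C1*cos(4*x)*exp(2*x) + C2*exp(2*x)*sin(4*x).
Apply the initial conditions: w(0) = 1/10 + C1 = -5 and w'(0) = 2/5 + 2*C1 + 4*C2 = -2. Solving gives C1 = -51/10, C2 = 39/20.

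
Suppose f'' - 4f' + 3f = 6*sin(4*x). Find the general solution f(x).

Characteristic equation r² - 4r + 3 = 0 factors as (r - 1)(r - 3) = 0, so r = 1, 3.
Hence f_h = C1*exp(x) + C2*exp(3*x).
Try f_p = A*cos(4*x) + B*sin(4*x). Substituting and equating the coefficients of cos(4x) and sin(4x) gives A = 96/425, B = -78/425, so f_p = -78*sin(4*x)/425 + 96*cos(4*x)/425.

f = -78*sin(4*x)/425 + 96*cos(4*x)/425 + C1*exp(x) + C2*exp(3*x)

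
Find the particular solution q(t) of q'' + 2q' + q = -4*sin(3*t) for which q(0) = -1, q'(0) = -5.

q = -31*exp(-t)/25 + 6*cos(3*t)/25 + 8*sin(3*t)/25 - 36*t*exp(-t)/5

Characteristic equation r² + 2r + 1 = 0 has discriminant (2)² - 4·(1) = 0, so r = -1 is a repeated root.
Hence q_h = (C1 + C2*t)*exp(-t).
Try q_p = A*cos(3*t) + B*sin(3*t). Substituting and equating the coefficients of cos(3t) and sin(3t) gives A = 6/25, B = 8/25, so q_p = 6*cos(3*t)/25 + 8*sin(3*t)/25.
General solution: q = 6*cos(3*t)/25 + 8*sin(3*t)/25 + C1*exp(-t) + C2*t*exp(-t).
Apply the initial conditions: q(0) = 6/25 + C1 = -1 and q'(0) = 24/25 + C2 - C1 = -5. Solving gives C1 = -31/25, C2 = -36/5.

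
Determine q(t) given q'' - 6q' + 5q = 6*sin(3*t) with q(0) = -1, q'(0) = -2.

Characteristic equation r² - 6r + 5 = 0 factors as (r - 1)(r - 5) = 0, so r = 1, 5.
Hence q_h = C1*exp(t) + C2*exp(5*t).
Try q_p = A*cos(3*t) + B*sin(3*t). Substituting and equating the coefficients of cos(3t) and sin(3t) gives A = 27/85, B = -6/85, so q_p = -6*sin(3*t)/85 + 27*cos(3*t)/85.
General solution: q = -6*sin(3*t)/85 + 27*cos(3*t)/85 + C1*exp(t) + C2*exp(5*t).
Apply the initial conditions: q(0) = 27/85 + C1 + C2 = -1 and q'(0) = -18/85 + C1 + 5*C2 = -2. Solving gives C1 = -6/5, C2 = -2/17.

q = -6*exp(t)/5 - 6*sin(3*t)/85 - 2*exp(5*t)/17 + 27*cos(3*t)/85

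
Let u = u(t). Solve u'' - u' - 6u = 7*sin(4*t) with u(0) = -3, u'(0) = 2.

u = -77*sin(4*t)/250 - 72*exp(3*t)/125 - 62*exp(-2*t)/25 + 7*cos(4*t)/125

Characteristic equation r² - r - 6 = 0 factors as (r + 2)(r - 3) = 0, so r = -2, 3.
Hence u_h = C1*exp(-2*t) + C2*exp(3*t).
Try u_p = A*cos(4*t) + B*sin(4*t). Substituting and equating the coefficients of cos(4t) and sin(4t) gives A = 7/125, B = -77/250, so u_p = -77*sin(4*t)/250 + 7*cos(4*t)/125.
General solution: u = -77*sin(4*t)/250 + 7*cos(4*t)/125 + C1*exp(-2*t) + C2*exp(3*t).
Apply the initial conditions: u(0) = 7/125 + C1 + C2 = -3 and u'(0) = -154/125 - 2*C1 + 3*C2 = 2. Solving gives C1 = -62/25, C2 = -72/125.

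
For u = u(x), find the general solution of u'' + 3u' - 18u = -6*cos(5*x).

Characteristic equation r² + 3r - 18 = 0 factors as (r + 6)(r - 3) = 0, so r = -6, 3.
Hence u_h = C1*exp(-6*x) + C2*exp(3*x).
Try u_p = A*cos(5*x) + B*sin(5*x). Substituting and equating the coefficients of cos(5x) and sin(5x) gives A = 129/1037, B = -45/1037, so u_p = -45*sin(5*x)/1037 + 129*cos(5*x)/1037.

u = -45*sin(5*x)/1037 + 129*cos(5*x)/1037 + C1*exp(-6*x) + C2*exp(3*x)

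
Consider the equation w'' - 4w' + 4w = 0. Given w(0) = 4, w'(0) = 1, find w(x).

w = 4*exp(2*x) - 7*x*exp(2*x)

Characteristic equation r² - 4r + 4 = 0 has discriminant (-4)² - 4·(4) = 0, so r = 2 is a repeated root.
Hence w_h = (C1 + C2*x)*exp(2*x).
Apply the initial conditions: w(0) = C1 = 4 and w'(0) = C2 + 2*C1 = 1. Solving gives C1 = 4, C2 = -7.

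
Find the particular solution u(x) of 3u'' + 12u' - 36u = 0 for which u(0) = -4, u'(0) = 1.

Divide through by 3: u'' + 4u' - 12u = 0.
Characteristic equation r² + 4r - 12 = 0 factors as (r + 6)(r - 2) = 0, so r = -6, 2.
Hence u_h = C1*exp(-6*x) + C2*exp(2*x).
Apply the initial conditions: u(0) = C1 + C2 = -4 and u'(0) = -6*C1 + 2*C2 = 1. Solving gives C1 = -9/8, C2 = -23/8.

u = -23*exp(2*x)/8 - 9*exp(-6*x)/8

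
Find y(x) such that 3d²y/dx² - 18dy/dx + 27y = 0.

Divide through by 3: y'' - 6y' + 9y = 0.
Characteristic equation r² - 6r + 9 = 0 has discriminant (-6)² - 4·(9) = 0, so r = 3 is a repeated root.
Hence y_h = (C1 + C2*x)*exp(3*x).

y = C1*exp(3*x) + C2*x*exp(3*x)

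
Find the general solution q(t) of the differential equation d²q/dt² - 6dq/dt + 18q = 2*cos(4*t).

q = -12*sin(4*t)/145 + cos(4*t)/145 + C1*cos(3*t)*exp(3*t) + C2*exp(3*t)*sin(3*t)

Characteristic equation r² - 6r + 18 = 0 has discriminant (-6)² - 4·(18) = -36 < 0, so r = 3 ± 3i.
Hence q_h = C1*cos(3*t)*exp(3*t) + C2*exp(3*t)*sin(3*t).
Try q_p = A*cos(4*t) + B*sin(4*t). Substituting and equating the coefficients of cos(4t) and sin(4t) gives A = 1/145, B = -12/145, so q_p = -12*sin(4*t)/145 + cos(4*t)/145.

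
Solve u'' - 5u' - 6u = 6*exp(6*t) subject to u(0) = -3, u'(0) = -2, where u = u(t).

u = -106*exp(-t)/49 - 41*exp(6*t)/49 + 6*t*exp(6*t)/7

Characteristic equation r² - 5r - 6 = 0 factors as (r + 1)(r - 6) = 0, so r = -1, 6.
Hence u_h = C1*exp(-t) + C2*exp(6*t).
Since exp(6*t) solves the homogeneous equation (r = 6 is a root of multiplicity 1), multiply the trial by t. Try u_p = A*t*exp(6*t). Substituting into the equation and dividing by exp(6*t) gives A = 6/7, so u_p = 6*t*exp(6*t)/7.
General solution: u = C1*exp(-t) + C2*exp(6*t) + 6*t*exp(6*t)/7.
Apply the initial conditions: u(0) = C1 + C2 = -3 and u'(0) = 6/7 - C1 + 6*C2 = -2. Solving gives C1 = -106/49, C2 = -41/49.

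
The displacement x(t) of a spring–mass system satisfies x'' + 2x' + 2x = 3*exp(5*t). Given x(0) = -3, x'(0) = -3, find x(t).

x = 3*exp(5*t)/37 - 240*exp(-t)*sin(t)/37 - 114*cos(t)*exp(-t)/37

Characteristic equation r² + 2r + 2 = 0 has discriminant (2)² - 4·(2) = -4 < 0, so r = -1 ± i.
Hence x_h = C1*cos(t)*exp(-t) + C2*exp(-t)*sin(t).
Try x_p = A*exp(5*t). Substituting into the equation and dividing by exp(5*t) gives A = 3/37, so x_p = 3*exp(5*t)/37.
General solution: x = 3*exp(5*t)/37 + C1*cos(t)*exp(-t) + C2*exp(-t)*sin(t).
Apply the initial conditions: x(0) = 3/37 + C1 = -3 and x'(0) = 15/37 + C2 - C1 = -3. Solving gives C1 = -114/37, C2 = -240/37.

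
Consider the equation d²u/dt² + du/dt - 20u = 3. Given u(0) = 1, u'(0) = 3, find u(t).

Characteristic equation r² + r - 20 = 0 factors as (r + 5)(r - 4) = 0, so r = -5, 4.
Hence u_h = C1*exp(-5*t) + C2*exp(4*t).
For the particular solution try u_p = A0. Substituting and matching coefficients of each power of t gives A0 = -3/20, so u_p = -3/20.
General solution: u = -3/20 + C1*exp(-5*t) + C2*exp(4*t).
Apply the initial conditions: u(0) = -3/20 + C1 + C2 = 1 and u'(0) = -5*C1 + 4*C2 = 3. Solving gives C1 = 8/45, C2 = 35/36.

u = -3/20 + 8*exp(-5*t)/45 + 35*exp(4*t)/36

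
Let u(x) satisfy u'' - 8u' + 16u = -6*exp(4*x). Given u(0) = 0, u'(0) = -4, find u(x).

Characteristic equation r² - 8r + 16 = 0 has discriminant (-8)² - 4·(16) = 0, so r = 4 is a repeated root.
Hence u_h = (C1 + C2*x)*exp(4*x).
Since exp(4*x) solves the homogeneous equation (r = 4 is a root of multiplicity 2), multiply the trial by x^2. Try u_p = A*x^2*exp(4*x). Substituting into the equation and dividing by exp(4*x) gives A = -3, so u_p = -3*x^2*exp(4*x).
General solution: u = C1*exp(4*x) - 3*x^2*exp(4*x) + C2*x*exp(4*x).
Apply the initial conditions: u(0) = C1 = 0 and u'(0) = C2 + 4*C1 = -4. Solving gives C1 = 0, C2 = -4.

u = -4*x*exp(4*x) - 3*x**2*exp(4*x)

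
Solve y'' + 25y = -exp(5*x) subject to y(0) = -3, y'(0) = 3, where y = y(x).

Characteristic equation r² + 25 = 0 has discriminant (0)² - 4·(25) = -100 < 0, so r = ± 5i.
Hence y_h = C1*cos(5*x) + C2*sin(5*x).
Try y_p = A*exp(5*x). Substituting into the equation and dividing by exp(5*x) gives A = -1/50, so y_p = -exp(5*x)/50.
General solution: y = -exp(5*x)/50 + C1*cos(5*x) + C2*sin(5*x).
Apply the initial conditions: y(0) = -1/50 + C1 = -3 and y'(0) = -1/10 + 5*C2 = 3. Solving gives C1 = -149/50, C2 = 31/50.

y = -149*cos(5*x)/50 - exp(5*x)/50 + 31*sin(5*x)/50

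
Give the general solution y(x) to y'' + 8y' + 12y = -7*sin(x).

y = -77*sin(x)/185 + 56*cos(x)/185 + C1*exp(-6*x) + C2*exp(-2*x)

Characteristic equation r² + 8r + 12 = 0 factors as (r + 6)(r + 2) = 0, so r = -6, -2.
Hence y_h = C1*exp(-6*x) + C2*exp(-2*x).
Try y_p = A*cos(x) + B*sin(x). Substituting and equating the coefficients of cos(x) and sin(x) gives A = 56/185, B = -77/185, so y_p = -77*sin(x)/185 + 56*cos(x)/185.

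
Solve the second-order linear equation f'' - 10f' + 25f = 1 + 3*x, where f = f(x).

Characteristic equation r² - 10r + 25 = 0 has discriminant (-10)² - 4·(25) = 0, so r = 5 is a repeated root.
Hence f_h = (C1 + C2*x)*exp(5*x).
For the particular solution try f_p = A0 + A1*x. Substituting and matching coefficients of each power of x gives A0 = 11/125, A1 = 3/25, so f_p = 11/125 + 3*x/25.

f = 11/125 + 3*x/25 + C1*exp(5*x) + C2*x*exp(5*x)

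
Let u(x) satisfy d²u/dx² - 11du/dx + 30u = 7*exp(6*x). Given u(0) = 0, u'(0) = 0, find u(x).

u = -7*exp(6*x) + 7*exp(5*x) + 7*x*exp(6*x)

Characteristic equation r² - 11r + 30 = 0 factors as (r - 5)(r - 6) = 0, so r = 5, 6.
Hence u_h = C1*exp(5*x) + C2*exp(6*x).
Since exp(6*x) solves the homogeneous equation (r = 6 is a root of multiplicity 1), multiply the trial by x. Try u_p = A*x*exp(6*x). Substituting into the equation and dividing by exp(6*x) gives A = 7, so u_p = 7*x*exp(6*x).
General solution: u = C1*exp(5*x) + C2*exp(6*x) + 7*x*exp(6*x).
Apply the initial conditions: u(0) = C1 + C2 = 0 and u'(0) = 7 + 5*C1 + 6*C2 = 0. Solving gives C1 = 7, C2 = -7.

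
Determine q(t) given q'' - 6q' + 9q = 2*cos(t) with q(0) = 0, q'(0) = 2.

q = -4*exp(3*t)/25 - 3*sin(t)/25 + 4*cos(t)/25 + 13*t*exp(3*t)/5

Characteristic equation r² - 6r + 9 = 0 has discriminant (-6)² - 4·(9) = 0, so r = 3 is a repeated root.
Hence q_h = (C1 + C2*t)*exp(3*t).
Try q_p = A*cos(t) + B*sin(t). Substituting and equating the coefficients of cos(t) and sin(t) gives A = 4/25, B = -3/25, so q_p = -3*sin(t)/25 + 4*cos(t)/25.
General solution: q = -3*sin(t)/25 + 4*cos(t)/25 + C1*exp(3*t) + C2*t*exp(3*t).
Apply the initial conditions: q(0) = 4/25 + C1 = 0 and q'(0) = -3/25 + C2 + 3*C1 = 2. Solving gives C1 = -4/25, C2 = 13/5.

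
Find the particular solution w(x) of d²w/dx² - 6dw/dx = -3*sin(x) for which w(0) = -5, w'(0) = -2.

w = -25/6 - 77*exp(6*x)/222 - 18*cos(x)/37 + 3*sin(x)/37

Characteristic equation r² - 6r = 0 factors as (r - 6)r = 0, so r = 6, 0.
Hence w_h = C1*exp(6*x) + C2.
Try w_p = A*cos(x) + B*sin(x). Substituting and equating the coefficients of cos(x) and sin(x) gives A = -18/37, B = 3/37, so w_p = -18*cos(x)/37 + 3*sin(x)/37.
General solution: w = C2 - 18*cos(x)/37 + 3*sin(x)/37 + C1*exp(6*x).
Apply the initial conditions: w(0) = -18/37 + C1 + C2 = -5 and w'(0) = 3/37 + 6*C1 = -2. Solving gives C1 = -77/222, C2 = -25/6.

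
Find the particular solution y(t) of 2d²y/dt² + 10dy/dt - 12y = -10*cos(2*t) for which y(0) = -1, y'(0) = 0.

Divide through by 2: y'' + 5y' - 6y = -5*cos(2*t).
Characteristic equation r² + 5r - 6 = 0 factors as (r + 6)(r - 1) = 0, so r = -6, 1.
Hence y_h = C1*exp(-6*t) + C2*exp(t).
Try y_p = A*cos(2*t) + B*sin(2*t). Substituting and equating the coefficients of cos(2t) and sin(2t) gives A = 1/4, B = -1/4, so y_p = -sin(2*t)/4 + cos(2*t)/4.
General solution: y = -sin(2*t)/4 + cos(2*t)/4 + C1*exp(-6*t) + C2*exp(t).
Apply the initial conditions: y(0) = 1/4 + C1 + C2 = -1 and y'(0) = -1/2 + C2 - 6*C1 = 0. Solving gives C1 = -1/4, C2 = -1.

y = -exp(t) - exp(-6*t)/4 - sin(2*t)/4 + cos(2*t)/4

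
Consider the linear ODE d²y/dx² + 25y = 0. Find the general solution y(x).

Characteristic equation r² + 25 = 0 has discriminant (0)² - 4·(25) = -100 < 0, so r = ± 5i.
Hence y_h = C1*cos(5*x) + C2*sin(5*x).

y = C1*cos(5*x) + C2*sin(5*x)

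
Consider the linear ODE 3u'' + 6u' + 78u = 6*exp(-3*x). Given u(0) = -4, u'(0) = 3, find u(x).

Divide through by 3: u'' + 2u' + 26u = 2*exp(-3*x).
Characteristic equation r² + 2r + 26 = 0 has discriminant (2)² - 4·(26) = -100 < 0, so r = -1 ± 5i.
Hence u_h = C1*cos(5*x)*exp(-x) + C2*exp(-x)*sin(5*x).
Try u_p = A*exp(-3*x). Substituting into the equation and dividing by exp(-3*x) gives A = 2/29, so u_p = 2*exp(-3*x)/29.
General solution: u = 2*exp(-3*x)/29 + C1*cos(5*x)*exp(-x) + C2*exp(-x)*sin(5*x).
Apply the initial conditions: u(0) = 2/29 + C1 = -4 and u'(0) = -6/29 - C1 + 5*C2 = 3. Solving gives C1 = -118/29, C2 = -5/29.

u = 2*exp(-3*x)/29 - 118*cos(5*x)*exp(-x)/29 - 5*exp(-x)*sin(5*x)/29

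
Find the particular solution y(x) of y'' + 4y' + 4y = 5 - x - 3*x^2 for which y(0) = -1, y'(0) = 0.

Characteristic equation r² + 4r + 4 = 0 has discriminant (4)² - 4·(4) = 0, so r = -2 is a repeated root.
Hence y_h = (C1 + C2*x)*exp(-2*x).
For the particular solution try y_p = A0 + A1*x + A2*x^2. Substituting and matching coefficients of each power of x gives A0 = 3/8, A1 = 5/4, A2 = -3/4, so y_p = 3/8 - 3*x^2/4 + 5*x/4.
General solution: y = 3/8 - 3*x^2/4 + 5*x/4 + C1*exp(-2*x) + C2*x*exp(-2*x).
Apply the initial conditions: y(0) = 3/8 + C1 = -1 and y'(0) = 5/4 + C2 - 2*C1 = 0. Solving gives C1 = -11/8, C2 = -4.

y = 3/8 - 11*exp(-2*x)/8 - 3*x**2/4 + 5*x/4 - 4*x*exp(-2*x)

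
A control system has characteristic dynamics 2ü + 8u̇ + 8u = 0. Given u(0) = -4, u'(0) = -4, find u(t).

u = -4*exp(-2*t) - 12*t*exp(-2*t)

Divide through by 2: u'' + 4u' + 4u = 0.
Characteristic equation r² + 4r + 4 = 0 has discriminant (4)² - 4·(4) = 0, so r = -2 is a repeated root.
Hence u_h = (C1 + C2*t)*exp(-2*t).
Apply the initial conditions: u(0) = C1 = -4 and u'(0) = C2 - 2*C1 = -4. Solving gives C1 = -4, C2 = -12.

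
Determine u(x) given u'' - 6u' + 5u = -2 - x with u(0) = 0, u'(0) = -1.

Characteristic equation r² - 6r + 5 = 0 factors as (r - 5)(r - 1) = 0, so r = 5, 1.
Hence u_h = C1*exp(5*x) + C2*exp(x).
For the particular solution try u_p = A0 + A1*x. Substituting and matching coefficients of each power of x gives A0 = -16/25, A1 = -1/5, so u_p = -16/25 - x/5.
General solution: u = -16/25 - x/5 + C1*exp(5*x) + C2*exp(x).
Apply the initial conditions: u(0) = -16/25 + C1 + C2 = 0 and u'(0) = -1/5 + C2 + 5*C1 = -1. Solving gives C1 = -9/25, C2 = 1.

u = -16/25 - 9*exp(5*x)/25 - x/5 + exp(x)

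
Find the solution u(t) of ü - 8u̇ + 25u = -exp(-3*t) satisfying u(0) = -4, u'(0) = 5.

u = -exp(-3*t)/58 - 231*cos(3*t)*exp(4*t)/58 + 1211*exp(4*t)*sin(3*t)/174

Characteristic equation r² - 8r + 25 = 0 has discriminant (-8)² - 4·(25) = -36 < 0, so r = 4 ± 3i.
Hence u_h = C1*cos(3*t)*exp(4*t) + C2*exp(4*t)*sin(3*t).
Try u_p = A*exp(-3*t). Substituting into the equation and dividing by exp(-3*t) gives A = -1/58, so u_p = -exp(-3*t)/58.
General solution: u = -exp(-3*t)/58 + C1*cos(3*t)*exp(4*t) + C2*exp(4*t)*sin(3*t).
Apply the initial conditions: u(0) = -1/58 + C1 = -4 and u'(0) = 3/58 + 3*C2 + 4*C1 = 5. Solving gives C1 = -231/58, C2 = 1211/174.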